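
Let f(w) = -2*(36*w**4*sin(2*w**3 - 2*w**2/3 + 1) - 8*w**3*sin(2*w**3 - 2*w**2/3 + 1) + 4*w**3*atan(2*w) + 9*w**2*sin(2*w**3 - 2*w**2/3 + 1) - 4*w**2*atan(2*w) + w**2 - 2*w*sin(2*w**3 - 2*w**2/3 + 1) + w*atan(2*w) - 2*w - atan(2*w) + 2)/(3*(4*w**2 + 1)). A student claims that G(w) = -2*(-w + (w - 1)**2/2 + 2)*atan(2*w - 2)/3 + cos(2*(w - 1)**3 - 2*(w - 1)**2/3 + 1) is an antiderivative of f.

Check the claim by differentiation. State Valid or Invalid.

Invalid: d/dw[G] - f = (288*w**6*sin(2*w**3 - 2*w**2/3 + 1) - 288*w**6*sin(2*w**3 - 20*w**2/3 + 22*w/3 - 5/3) - 640*w**5*sin(2*w**3 - 2*w**2/3 + 1) + 1216*w**5*sin(2*w**3 - 20*w**2/3 + 22*w/3 - 5/3) + 32*w**5*atan(2*w) - 32*w**5*atan(2*w - 2) + 560*w**4*sin(2*w**3 - 2*w**2/3 + 1) - 2064*w**4*sin(2*w**3 - 20*w**2/3 + 22*w/3 - 5/3) - 96*w**4*atan(2*w) + 128*w**4*atan(2*w - 2) - 240*w**3*sin(2*w**3 - 2*w**2/3 + 1) + 1808*w**3*sin(2*w**3 - 20*w**2/3 + 22*w/3 - 5/3) + 112*w**3*atan(2*w) - 176*w**3*atan(2*w - 2) + 122*w**2*sin(2*w**3 - 2*w**2/3 + 1) - 938*w**2*sin(2*w**3 - 20*w**2/3 + 22*w/3 - 5/3) - 64*w**2*atan(2*w) + 112*w**2*atan(2*w - 2) + 16*w**2 - 20*w*sin(2*w**3 - 2*w**2/3 + 1) + 376*w*sin(2*w**3 - 20*w**2/3 + 22*w/3 - 5/3) + 26*w*atan(2*w) - 42*w*atan(2*w - 2) - 44*w - 110*sin(2*w**3 - 20*w**2/3 + 22*w/3 - 5/3) - 10*atan(2*w) + 20*atan(2*w - 2) + 10)/(48*w**4 - 96*w**3 + 72*w**2 - 24*w + 15), which is not 0.

d/dw[G] = (-72*w**4*sin(2*w**3 - 20*w**2/3 + 22*w/3 - 5/3) + 304*w**3*sin(2*w**3 - 20*w**2/3 + 22*w/3 - 5/3) - 8*w**3*atan(2*w - 2) - 498*w**2*sin(2*w**3 - 20*w**2/3 + 22*w/3 - 5/3) + 32*w**2*atan(2*w - 2) - 2*w**2 + 376*w*sin(2*w**3 - 20*w**2/3 + 22*w/3 - 5/3) - 42*w*atan(2*w - 2) + 8*w - 110*sin(2*w**3 - 20*w**2/3 + 22*w/3 - 5/3) + 20*atan(2*w - 2) - 10)/(12*w**2 - 24*w + 15)
d/dw[G] - f(w) = (288*w**6*sin(2*w**3 - 2*w**2/3 + 1) - 288*w**6*sin(2*w**3 - 20*w**2/3 + 22*w/3 - 5/3) - 640*w**5*sin(2*w**3 - 2*w**2/3 + 1) + 1216*w**5*sin(2*w**3 - 20*w**2/3 + 22*w/3 - 5/3) + 32*w**5*atan(2*w) - 32*w**5*atan(2*w - 2) + 560*w**4*sin(2*w**3 - 2*w**2/3 + 1) - 2064*w**4*sin(2*w**3 - 20*w**2/3 + 22*w/3 - 5/3) - 96*w**4*atan(2*w) + 128*w**4*atan(2*w - 2) - 240*w**3*sin(2*w**3 - 2*w**2/3 + 1) + 1808*w**3*sin(2*w**3 - 20*w**2/3 + 22*w/3 - 5/3) + 112*w**3*atan(2*w) - 176*w**3*atan(2*w - 2) + 122*w**2*sin(2*w**3 - 2*w**2/3 + 1) - 938*w**2*sin(2*w**3 - 20*w**2/3 + 22*w/3 - 5/3) - 64*w**2*atan(2*w) + 112*w**2*atan(2*w - 2) + 16*w**2 - 20*w*sin(2*w**3 - 2*w**2/3 + 1) + 376*w*sin(2*w**3 - 20*w**2/3 + 22*w/3 - 5/3) + 26*w*atan(2*w) - 42*w*atan(2*w - 2) - 44*w - 110*sin(2*w**3 - 20*w**2/3 + 22*w/3 - 5/3) - 10*atan(2*w) + 20*atan(2*w - 2) + 10)/(48*w**4 - 96*w**3 + 72*w**2 - 24*w + 15) != 0.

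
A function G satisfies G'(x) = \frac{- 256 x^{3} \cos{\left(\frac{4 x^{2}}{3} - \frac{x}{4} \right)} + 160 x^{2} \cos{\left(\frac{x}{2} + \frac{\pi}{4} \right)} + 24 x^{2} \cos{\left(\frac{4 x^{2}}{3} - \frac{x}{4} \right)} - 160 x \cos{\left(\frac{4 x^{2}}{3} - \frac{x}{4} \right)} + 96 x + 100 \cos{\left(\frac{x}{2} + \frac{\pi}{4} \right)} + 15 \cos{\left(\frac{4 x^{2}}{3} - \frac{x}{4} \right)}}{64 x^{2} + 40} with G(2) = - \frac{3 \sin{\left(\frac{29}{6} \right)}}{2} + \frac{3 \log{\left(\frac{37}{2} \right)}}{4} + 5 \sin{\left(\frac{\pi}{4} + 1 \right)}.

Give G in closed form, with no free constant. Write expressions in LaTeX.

The proposed G(x) is checked by its d/dx: the result must match the given G'(x).
A general antiderivative is \frac{3 \log{\left(4 x^{2} + \frac{5}{2} \right)}}{4} + 5 \sin{\left(\frac{x}{2} + \frac{\pi}{4} \right)} - \frac{3 \sin{\left(\frac{4 x^{2}}{3} - \frac{x}{4} \right)}}{2} + C.
The condition gives C = - \frac{3 \sin{\left(\frac{29}{6} \right)}}{2} + \frac{3 \log{\left(\frac{37}{2} \right)}}{4} + 5 \sin{\left(\frac{\pi}{4} + 1 \right)} - (- \frac{3 \sin{\left(\frac{29}{6} \right)}}{2} + \frac{3 \log{\left(\frac{37}{2} \right)}}{4} + 5 \sin{\left(\frac{\pi}{4} + 1 \right)}) = 0.
So G(x) = \frac{3 \log{\left(4 x^{2} + \frac{5}{2} \right)} + 20 \sin{\left(\frac{x}{2} + \frac{\pi}{4} \right)} - 6 \sin{\left(\frac{4 x^{2}}{3} - \frac{x}{4} \right)}}{4}.
Check: d/dx[\frac{3 \log{\left(4 x^{2} + \frac{5}{2} \right)} + 20 \sin{\left(\frac{x}{2} + \frac{\pi}{4} \right)} - 6 \sin{\left(\frac{4 x^{2}}{3} - \frac{x}{4} \right)}}{4}] = \frac{- 256 x^{3} \cos{\left(\frac{4 x^{2}}{3} - \frac{x}{4} \right)} + 160 x^{2} \cos{\left(\frac{x}{2} + \frac{\pi}{4} \right)} + 24 x^{2} \cos{\left(\frac{4 x^{2}}{3} - \frac{x}{4} \right)} - 160 x \cos{\left(\frac{4 x^{2}}{3} - \frac{x}{4} \right)} + 96 x + 100 \cos{\left(\frac{x}{2} + \frac{\pi}{4} \right)} + 15 \cos{\left(\frac{4 x^{2}}{3} - \frac{x}{4} \right)}}{64 x^{2} + 40} = G'(x).

G(x) = \frac{3 \log{\left(4 x^{2} + \frac{5}{2} \right)} + 20 \sin{\left(\frac{x}{2} + \frac{\pi}{4} \right)} - 6 \sin{\left(\frac{4 x^{2}}{3} - \frac{x}{4} \right)}}{4}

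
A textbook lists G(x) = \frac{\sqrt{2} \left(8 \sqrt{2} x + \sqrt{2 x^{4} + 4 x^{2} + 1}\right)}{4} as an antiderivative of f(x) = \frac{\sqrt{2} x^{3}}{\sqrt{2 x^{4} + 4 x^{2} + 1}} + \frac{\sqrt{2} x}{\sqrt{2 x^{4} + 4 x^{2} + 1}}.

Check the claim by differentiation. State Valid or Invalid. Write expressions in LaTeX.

Invalid: d/dx[G] - f = 4, which is not 0.

d/dx[G] = \frac{\sqrt{2} x^{3} + \sqrt{2} x + 4 \sqrt{2 x^{4} + 4 x^{2} + 1}}{\sqrt{2 x^{4} + 4 x^{2} + 1}}
d/dx[G] - f(x) = 4 != 0.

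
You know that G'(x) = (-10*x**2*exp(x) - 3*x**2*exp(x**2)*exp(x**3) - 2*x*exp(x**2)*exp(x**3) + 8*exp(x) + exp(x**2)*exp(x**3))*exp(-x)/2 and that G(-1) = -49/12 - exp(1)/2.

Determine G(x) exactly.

Check a candidate G(x) by differentiating: d/dx[G] must match the given G'(x).
A general antiderivative is -5*x**3/3 + 4*x - exp(x**3 + x**2 - x)/2 - 3/4 + C.
The condition gives C = -49/12 - exp(1)/2 - (-37/12 - exp(1)/2) = -1.
So G(x) = -(20*x**3 - 48*x + 21 + 6*exp(-x)*exp(x**2)*exp(x**3))/12.
Check: d/dx[-(20*x**3 - 48*x + 21 + 6*exp(-x)*exp(x**2)*exp(x**3))/12] = (-10*x**2*exp(x) - 3*x**2*exp(x**2)*exp(x**3) - 2*x*exp(x**2)*exp(x**3) + 8*exp(x) + exp(x**2)*exp(x**3))*exp(-x)/2 = G'(x).

G(x) = -(20*x**3 - 48*x + 21 + 6*exp(-x)*exp(x**2)*exp(x**3))/12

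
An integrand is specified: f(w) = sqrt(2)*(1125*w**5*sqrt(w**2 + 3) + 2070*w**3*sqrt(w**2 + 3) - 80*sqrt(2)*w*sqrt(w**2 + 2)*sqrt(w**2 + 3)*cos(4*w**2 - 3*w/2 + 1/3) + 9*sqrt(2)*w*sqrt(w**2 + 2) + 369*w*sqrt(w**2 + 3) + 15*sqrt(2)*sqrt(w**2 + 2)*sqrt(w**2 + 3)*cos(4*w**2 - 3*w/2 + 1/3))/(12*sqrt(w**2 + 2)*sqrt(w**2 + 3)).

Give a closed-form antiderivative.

An antiderivative is F(w) = 3*(-5*w**2 - 1)**2*sqrt(w**2/2 + 1)/2 + 3*sqrt(w**2 + 3)/2 - 5*sin(4*w**2 - 3*w/2 + 1/3)/3.

Any candidate F(w) must reproduce f(w) exactly when differentiated.
Check: d/dw[3*(-5*w**2 - 1)**2*sqrt(w**2/2 + 1)/2 + 3*sqrt(w**2 + 3)/2 - 5*sin(4*w**2 - 3*w/2 + 1/3)/3] = sqrt(2)*(1125*w**5*sqrt(w**2 + 3) + 2070*w**3*sqrt(w**2 + 3) - 80*sqrt(2)*w*sqrt(w**2 + 2)*sqrt(w**2 + 3)*cos(4*w**2 - 3*w/2 + 1/3) + 9*sqrt(2)*w*sqrt(w**2 + 2) + 369*w*sqrt(w**2 + 3) + 15*sqrt(2)*sqrt(w**2 + 2)*sqrt(w**2 + 3)*cos(4*w**2 - 3*w/2 + 1/3))/(12*sqrt(w**2 + 2)*sqrt(w**2 + 3)) = f(w).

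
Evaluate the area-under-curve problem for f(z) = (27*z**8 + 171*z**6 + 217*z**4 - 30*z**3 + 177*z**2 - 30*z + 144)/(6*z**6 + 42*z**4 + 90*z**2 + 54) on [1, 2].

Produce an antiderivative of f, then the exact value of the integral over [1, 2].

An antiderivative F(z) passes only if d/dz[F] lands on f(z) exactly.
F(z) = 3*z**5/(2*z**2 + 6) + 3*z**3/(2*z**2 + 6) + 3*z/(z**2 + 3) + 5*atan(z)/3 + 5/(2*z**2 + 6) is an antiderivative of f.
Check: d/dz[3*z**5/(2*z**2 + 6) + 3*z**3/(2*z**2 + 6) + 3*z/(z**2 + 3) + 5*atan(z)/3 + 5/(2*z**2 + 6)] = (27*z**8 + 171*z**6 + 217*z**4 - 30*z**3 + 177*z**2 - 30*z + 144)/(6*z**6 + 42*z**4 + 90*z**2 + 54) = f(z).
F(2) = 5*atan(2)/3 + 137/14; F(1) = 5*pi/12 + 17/8.
Integral = F(2) - F(1) = -5*pi/12 + 5*atan(2)/3 + 429/56.

Antiderivative: F(z) = 3*z**5/(2*z**2 + 6) + 3*z**3/(2*z**2 + 6) + 3*z/(z**2 + 3) + 5*atan(z)/3 + 5/(2*z**2 + 6); value = -5*pi/12 + 5*atan(2)/3 + 429/56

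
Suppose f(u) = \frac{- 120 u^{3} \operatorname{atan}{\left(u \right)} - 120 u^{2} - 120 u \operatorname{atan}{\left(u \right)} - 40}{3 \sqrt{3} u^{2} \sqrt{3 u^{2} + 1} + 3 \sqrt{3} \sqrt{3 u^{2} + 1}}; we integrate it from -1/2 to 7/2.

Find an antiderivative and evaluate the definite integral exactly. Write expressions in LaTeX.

Antiderivative: F(u) = - \frac{40 \sqrt{3} \sqrt{3 u^{2} + 1} \operatorname{atan}{\left(u \right)}}{9}; value = - \frac{20 \sqrt{453} \operatorname{atan}{\left(\frac{7}{2} \right)}}{9} - \frac{20 \sqrt{21} \operatorname{atan}{\left(\frac{1}{2} \right)}}{9}

f has the shape v'r + vr' for v = - \frac{20 \sqrt{4 u^{2} + \frac{4}{3}}}{3} and r = \operatorname{atan}{\left(u \right)} — it is the derivative of the product v*r.
F(u) = - \frac{40 \sqrt{3} \sqrt{3 u^{2} + 1} \operatorname{atan}{\left(u \right)}}{9} is an antiderivative of f.
Check: d/du[- \frac{40 \sqrt{3} \sqrt{3 u^{2} + 1} \operatorname{atan}{\left(u \right)}}{9}] = \frac{- 120 \sqrt{3} u^{3} \operatorname{atan}{\left(u \right)} - 120 \sqrt{3} u^{2} - 120 \sqrt{3} u \operatorname{atan}{\left(u \right)} - 40 \sqrt{3}}{9 u^{2} \sqrt{3 u^{2} + 1} + 9 \sqrt{3 u^{2} + 1}}, which equals f(u).
F(7/2) = - \frac{20 \sqrt{453} \operatorname{atan}{\left(\frac{7}{2} \right)}}{9}; F(-1/2) = \frac{20 \sqrt{21} \operatorname{atan}{\left(\frac{1}{2} \right)}}{9}.
Integral = F(7/2) - F(-1/2) = - \frac{20 \sqrt{453} \operatorname{atan}{\left(\frac{7}{2} \right)}}{9} - \frac{20 \sqrt{21} \operatorname{atan}{\left(\frac{1}{2} \right)}}{9}.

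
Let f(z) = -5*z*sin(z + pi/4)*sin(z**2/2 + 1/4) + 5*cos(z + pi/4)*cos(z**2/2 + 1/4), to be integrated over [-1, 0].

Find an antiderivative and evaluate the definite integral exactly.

Antiderivative: F(z) = 5*sin(z + pi/4)*cos(z**2/2 + 1/4); value = -5*cos(3/4)*cos(pi/4 + 1) + 5*sqrt(2)*cos(1/4)/2

Recognize the product-rule pattern: f = u'v + uv' with u = 5*cos(z**2/2 + 1/4), v = sin(z + pi/4), so integration by parts undoes it.
F(z) = 5*sin(z + pi/4)*cos(z**2/2 + 1/4) is an antiderivative of f.
Check: d/dz[5*sin(z + pi/4)*cos(z**2/2 + 1/4)] = -5*z*sin(z + pi/4)*sin(z**2/2 + 1/4) + 5*cos(z + pi/4)*cos(z**2/2 + 1/4) = f(z).
F(0) = 5*sqrt(2)*cos(1/4)/2; F(-1) = 5*cos(3/4)*cos(pi/4 + 1).
Integral = F(0) - F(-1) = -5*cos(3/4)*cos(pi/4 + 1) + 5*sqrt(2)*cos(1/4)/2.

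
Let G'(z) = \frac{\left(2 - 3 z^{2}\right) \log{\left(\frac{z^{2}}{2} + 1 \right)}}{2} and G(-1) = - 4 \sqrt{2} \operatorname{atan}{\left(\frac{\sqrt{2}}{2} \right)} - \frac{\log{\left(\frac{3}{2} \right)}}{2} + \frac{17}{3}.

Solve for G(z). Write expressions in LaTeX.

G(z) = - \frac{3 z^{3} \log{\left(\frac{z^{2}}{2} + 1 \right)} - 2 z^{3} - 6 z \log{\left(\frac{z^{2}}{2} + 1 \right)} + 24 z - 24 \sqrt{2} \operatorname{atan}{\left(\frac{\sqrt{2} z}{2} \right)} - 12}{6}

The proposed G(z) is checked by its d/dz: the result must match the given G'(z).
A general antiderivative is \frac{z^{3}}{3} - 4 z + \left(- \frac{z^{3}}{2} + z\right) \log{\left(\frac{z^{2}}{2} + 1 \right)} + 4 \sqrt{2} \operatorname{atan}{\left(\frac{\sqrt{2} z}{2} \right)} + C.
The condition gives C = - 4 \sqrt{2} \operatorname{atan}{\left(\frac{\sqrt{2}}{2} \right)} - \frac{\log{\left(\frac{3}{2} \right)}}{2} + \frac{17}{3} - (- 4 \sqrt{2} \operatorname{atan}{\left(\frac{\sqrt{2}}{2} \right)} - \frac{\log{\left(\frac{3}{2} \right)}}{2} + \frac{11}{3}) = 2.
So G(z) = - \frac{3 z^{3} \log{\left(\frac{z^{2}}{2} + 1 \right)} - 2 z^{3} - 6 z \log{\left(\frac{z^{2}}{2} + 1 \right)} + 24 z - 24 \sqrt{2} \operatorname{atan}{\left(\frac{\sqrt{2} z}{2} \right)} - 12}{6}.
Check: d/dz[- \frac{3 z^{3} \log{\left(\frac{z^{2}}{2} + 1 \right)} - 2 z^{3} - 6 z \log{\left(\frac{z^{2}}{2} + 1 \right)} + 24 z - 24 \sqrt{2} \operatorname{atan}{\left(\frac{\sqrt{2} z}{2} \right)} - 12}{6}] = - \frac{3 z^{2} \log{\left(\frac{z^{2}}{2} + 1 \right)}}{2} + \log{\left(\frac{z^{2}}{2} + 1 \right)}, which equals G'(z).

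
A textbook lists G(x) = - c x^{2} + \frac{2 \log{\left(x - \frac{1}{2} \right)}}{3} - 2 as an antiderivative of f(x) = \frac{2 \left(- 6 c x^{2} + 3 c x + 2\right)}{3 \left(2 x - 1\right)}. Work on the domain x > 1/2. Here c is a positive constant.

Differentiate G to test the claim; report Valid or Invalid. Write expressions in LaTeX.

d/dx[G] = \frac{- 12 c x^{2} + 6 c x + 4}{6 x - 3}
This equals f(x) exactly, so the claim holds.

Valid - differentiating G returns exactly f.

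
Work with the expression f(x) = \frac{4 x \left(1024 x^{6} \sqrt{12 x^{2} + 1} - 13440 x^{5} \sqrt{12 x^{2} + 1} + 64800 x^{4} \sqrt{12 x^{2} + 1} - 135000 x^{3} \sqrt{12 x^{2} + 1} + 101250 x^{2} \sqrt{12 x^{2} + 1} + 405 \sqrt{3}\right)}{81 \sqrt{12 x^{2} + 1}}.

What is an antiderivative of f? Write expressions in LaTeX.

For F(x) to be correct the identity F'(x) - f(x) = 0 must hold.
Check: d/dx[2 \left(- \frac{4 x^{2}}{3} + 5 x\right)^{4} + 5 \sqrt{4 x^{2} + \frac{1}{3}}] = \frac{4096 x^{7} \sqrt{12 x^{2} + 1} - 53760 x^{6} \sqrt{12 x^{2} + 1} + 259200 x^{5} \sqrt{12 x^{2} + 1} - 540000 x^{4} \sqrt{12 x^{2} + 1} + 405000 x^{3} \sqrt{12 x^{2} + 1} + 1620 \sqrt{3} x}{81 \sqrt{12 x^{2} + 1}}, which equals f(x).

An antiderivative is F(x) = 2 \left(- \frac{4 x^{2}}{3} + 5 x\right)^{4} + 5 \sqrt{4 x^{2} + \frac{1}{3}}.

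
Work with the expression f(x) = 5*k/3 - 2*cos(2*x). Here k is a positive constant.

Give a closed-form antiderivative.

An antiderivative is F(x) = 5*k*x/3 - sin(2*x).

An antiderivative F(x) passes only if d/dx[F] lands on f(x) exactly.
Check: d/dx[5*k*x/3 - sin(2*x)] = 5*k/3 - 2*cos(2*x) = f(x).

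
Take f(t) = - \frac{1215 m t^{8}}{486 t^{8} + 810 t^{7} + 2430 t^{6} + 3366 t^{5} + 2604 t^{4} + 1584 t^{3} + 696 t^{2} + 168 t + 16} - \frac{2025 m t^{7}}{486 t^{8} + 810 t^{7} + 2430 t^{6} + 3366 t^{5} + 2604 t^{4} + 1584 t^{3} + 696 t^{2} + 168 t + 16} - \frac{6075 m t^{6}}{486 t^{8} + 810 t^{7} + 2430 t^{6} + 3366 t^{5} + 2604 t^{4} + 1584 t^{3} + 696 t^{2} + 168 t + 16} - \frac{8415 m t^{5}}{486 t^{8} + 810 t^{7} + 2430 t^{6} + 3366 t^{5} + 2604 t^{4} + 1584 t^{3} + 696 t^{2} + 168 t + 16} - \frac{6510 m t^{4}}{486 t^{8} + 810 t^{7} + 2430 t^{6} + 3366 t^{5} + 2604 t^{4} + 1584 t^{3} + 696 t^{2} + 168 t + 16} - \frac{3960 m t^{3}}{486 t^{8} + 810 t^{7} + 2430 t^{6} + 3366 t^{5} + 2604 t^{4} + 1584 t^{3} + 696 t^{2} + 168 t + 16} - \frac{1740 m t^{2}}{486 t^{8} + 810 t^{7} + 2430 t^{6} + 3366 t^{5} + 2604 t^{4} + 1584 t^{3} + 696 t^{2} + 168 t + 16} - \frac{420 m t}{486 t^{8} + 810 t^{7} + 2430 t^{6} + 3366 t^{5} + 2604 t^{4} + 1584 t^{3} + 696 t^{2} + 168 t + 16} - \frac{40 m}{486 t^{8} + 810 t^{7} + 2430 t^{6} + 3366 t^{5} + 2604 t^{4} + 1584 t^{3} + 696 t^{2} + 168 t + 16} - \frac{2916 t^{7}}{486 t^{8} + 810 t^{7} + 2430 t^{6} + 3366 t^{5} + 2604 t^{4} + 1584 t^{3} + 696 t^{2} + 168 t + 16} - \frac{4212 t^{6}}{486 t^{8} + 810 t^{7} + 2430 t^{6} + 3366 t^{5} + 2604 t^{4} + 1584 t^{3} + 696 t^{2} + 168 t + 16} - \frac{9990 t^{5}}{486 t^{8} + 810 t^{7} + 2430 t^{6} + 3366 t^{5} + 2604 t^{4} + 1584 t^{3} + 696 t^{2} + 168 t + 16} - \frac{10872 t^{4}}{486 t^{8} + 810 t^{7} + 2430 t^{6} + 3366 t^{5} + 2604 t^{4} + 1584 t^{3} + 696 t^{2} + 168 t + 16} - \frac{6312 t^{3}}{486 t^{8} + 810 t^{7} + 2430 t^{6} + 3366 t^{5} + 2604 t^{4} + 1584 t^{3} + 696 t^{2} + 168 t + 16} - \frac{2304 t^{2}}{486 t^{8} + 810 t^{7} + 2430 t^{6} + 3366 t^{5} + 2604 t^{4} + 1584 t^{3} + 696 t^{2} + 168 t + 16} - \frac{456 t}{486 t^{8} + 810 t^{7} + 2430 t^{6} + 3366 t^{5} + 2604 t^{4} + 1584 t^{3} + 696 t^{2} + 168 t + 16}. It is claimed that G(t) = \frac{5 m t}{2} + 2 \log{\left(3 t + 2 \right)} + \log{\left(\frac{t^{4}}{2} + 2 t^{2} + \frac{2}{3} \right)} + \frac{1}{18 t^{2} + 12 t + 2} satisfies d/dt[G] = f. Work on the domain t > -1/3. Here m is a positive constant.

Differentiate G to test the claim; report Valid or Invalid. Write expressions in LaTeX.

d/dt[G] = \frac{1215 m t^{8} + 2025 m t^{7} + 6075 m t^{6} + 8415 m t^{5} + 6510 m t^{4} + 3960 m t^{3} + 1740 m t^{2} + 420 m t + 40 m + 2916 t^{7} + 4212 t^{6} + 9990 t^{5} + 10872 t^{4} + 6312 t^{3} + 2304 t^{2} + 456 t}{486 t^{8} + 810 t^{7} + 2430 t^{6} + 3366 t^{5} + 2604 t^{4} + 1584 t^{3} + 696 t^{2} + 168 t + 16}
d/dt[G] - f(t) = \frac{1215 m t^{8} + 2025 m t^{7} + 6075 m t^{6} + 8415 m t^{5} + 6510 m t^{4} + 3960 m t^{3} + 1740 m t^{2} + 420 m t + 40 m + 2916 t^{7} + 4212 t^{6} + 9990 t^{5} + 10872 t^{4} + 6312 t^{3} + 2304 t^{2} + 456 t}{243 t^{8} + 405 t^{7} + 1215 t^{6} + 1683 t^{5} + 1302 t^{4} + 792 t^{3} + 348 t^{2} + 84 t + 8} != 0.

Invalid: d/dt[G] - f = \frac{1215 m t^{8} + 2025 m t^{7} + 6075 m t^{6} + 8415 m t^{5} + 6510 m t^{4} + 3960 m t^{3} + 1740 m t^{2} + 420 m t + 40 m + 2916 t^{7} + 4212 t^{6} + 9990 t^{5} + 10872 t^{4} + 6312 t^{3} + 2304 t^{2} + 456 t}{243 t^{8} + 405 t^{7} + 1215 t^{6} + 1683 t^{5} + 1302 t^{4} + 792 t^{3} + 348 t^{2} + 84 t + 8}, which is not 0.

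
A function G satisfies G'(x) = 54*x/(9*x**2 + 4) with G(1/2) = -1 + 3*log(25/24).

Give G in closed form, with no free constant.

The substitution u = 3*x**2/2 + 2/3 works: G'(x) is exactly (dG/du)*(du/dx) for that inner function.
A general antiderivative is 3*log(3*x**2/2 + 2/3) + C.
The condition gives C = -1 + 3*log(25/24) - (3*log(25/24)) = -1.
So G(x) = 3*log(3*x**2/2 + 2/3) - 1.
Check: d/dx[3*log(3*x**2/2 + 2/3) - 1] = 54*x/(9*x**2 + 4) = G'(x).

G(x) = 3*log(3*x**2/2 + 2/3) - 1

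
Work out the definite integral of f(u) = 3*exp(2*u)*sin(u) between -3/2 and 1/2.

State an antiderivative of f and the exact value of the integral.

Antiderivative: F(u) = -3*(-2*sin(u) + cos(u))*exp(2*u)/5; value = -3*exp(1)*cos(1/2)/5 + 3*exp(-3)*cos(3/2)/5 + 6*exp(-3)*sin(3/2)/5 + 6*exp(1)*sin(1/2)/5

Differentiate the proposed F(u) back; it has to land on f(u) exactly.
F(u) = -3*(-2*sin(u) + cos(u))*exp(2*u)/5 is an antiderivative of f.
Check: d/du[-3*(-2*sin(u) + cos(u))*exp(2*u)/5] = 3*exp(2*u)*sin(u) = f(u).
F(1/2) = -3*exp(1)*cos(1/2)/5 + 6*exp(1)*sin(1/2)/5; F(-3/2) = -6*exp(-3)*sin(3/2)/5 - 3*exp(-3)*cos(3/2)/5.
Integral = F(1/2) - F(-3/2) = -3*exp(1)*cos(1/2)/5 + 3*exp(-3)*cos(3/2)/5 + 6*exp(-3)*sin(3/2)/5 + 6*exp(1)*sin(1/2)/5.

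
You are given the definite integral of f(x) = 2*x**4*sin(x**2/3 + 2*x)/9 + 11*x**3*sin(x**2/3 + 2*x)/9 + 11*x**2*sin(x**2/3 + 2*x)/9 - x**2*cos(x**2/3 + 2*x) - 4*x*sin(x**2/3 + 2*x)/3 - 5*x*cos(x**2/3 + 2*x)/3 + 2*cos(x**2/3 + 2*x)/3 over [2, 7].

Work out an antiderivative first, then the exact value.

Antiderivative: F(x) = -(x**3 + 5*x**2/2 - 2*x)*cos(x**2/3 + 2*x)/3; value = -301*cos(91/3)/2 + 14*cos(16/3)/3

f has the shape u'v + uv' for u = -x**3/3 - 5*x**2/6 + 2*x/3 and v = cos(x**2/3 + 2*x) — it is the derivative of the product u*v.
F(x) = -(x**3 + 5*x**2/2 - 2*x)*cos(x**2/3 + 2*x)/3 is an antiderivative of f.
Check: d/dx[-(x**3 + 5*x**2/2 - 2*x)*cos(x**2/3 + 2*x)/3] = 2*x**4*sin(x**2/3 + 2*x)/9 + 11*x**3*sin(x**2/3 + 2*x)/9 + 11*x**2*sin(x**2/3 + 2*x)/9 - x**2*cos(x**2/3 + 2*x) - 4*x*sin(x**2/3 + 2*x)/3 - 5*x*cos(x**2/3 + 2*x)/3 + 2*cos(x**2/3 + 2*x)/3 = f(x).
F(7) = -301*cos(91/3)/2; F(2) = -14*cos(16/3)/3.
Integral = F(7) - F(2) = -301*cos(91/3)/2 + 14*cos(16/3)/3.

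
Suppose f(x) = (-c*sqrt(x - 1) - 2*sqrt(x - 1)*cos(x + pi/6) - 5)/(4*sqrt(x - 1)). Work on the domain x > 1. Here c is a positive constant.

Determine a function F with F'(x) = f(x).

An antiderivative is F(x) = -(c*x + 10*sqrt(x - 1) + 2*sin(x + pi/6))/4.

A first test for any F(x): its x-derivative must equal f(x) identically.
Check: d/dx[-(c*x + 10*sqrt(x - 1) + 2*sin(x + pi/6))/4] = (-c*sqrt(x - 1) - 2*sqrt(x - 1)*cos(x + pi/6) - 5)/(4*sqrt(x - 1)) = f(x).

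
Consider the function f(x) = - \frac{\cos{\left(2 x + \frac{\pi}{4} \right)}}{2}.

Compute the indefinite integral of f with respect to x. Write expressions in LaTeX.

Recover f(x) by differentiating a candidate F(x); any mismatch rules it out.
Check: d/dx[- \frac{\sin{\left(2 x + \frac{\pi}{4} \right)}}{4}] = - \frac{\cos{\left(2 x + \frac{\pi}{4} \right)}}{2} = f(x).

F(x) = - \frac{\sin{\left(2 x + \frac{\pi}{4} \right)}}{4} + C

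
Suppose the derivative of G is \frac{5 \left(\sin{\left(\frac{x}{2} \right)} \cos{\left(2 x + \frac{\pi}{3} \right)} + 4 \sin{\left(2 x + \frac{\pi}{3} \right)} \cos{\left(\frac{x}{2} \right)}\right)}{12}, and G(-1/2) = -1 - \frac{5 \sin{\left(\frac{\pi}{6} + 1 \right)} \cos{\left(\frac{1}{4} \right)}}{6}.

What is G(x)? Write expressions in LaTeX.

G(x) = - \frac{5 \cos{\left(\frac{x}{2} \right)} \cos{\left(2 x + \frac{\pi}{3} \right)}}{6} - 1

G'(x) has the shape u'v + uv' for u = - \frac{5 \cos{\left(\frac{x}{2} \right)}}{6} and v = \cos{\left(2 x + \frac{\pi}{3} \right)} — it is the derivative of the product u*v.
A general antiderivative is - \frac{5 \cos{\left(\frac{x}{2} \right)} \cos{\left(2 x + \frac{\pi}{3} \right)}}{6} + C.
The condition gives C = -1 - \frac{5 \sin{\left(\frac{\pi}{6} + 1 \right)} \cos{\left(\frac{1}{4} \right)}}{6} - (- \frac{5 \sin{\left(\frac{\pi}{6} + 1 \right)} \cos{\left(\frac{1}{4} \right)}}{6}) = -1.
So G(x) = - \frac{5 \cos{\left(\frac{x}{2} \right)} \cos{\left(2 x + \frac{\pi}{3} \right)}}{6} - 1.
Check: d/dx[- \frac{5 \cos{\left(\frac{x}{2} \right)} \cos{\left(2 x + \frac{\pi}{3} \right)}}{6} - 1] = \frac{5 \sin{\left(\frac{x}{2} \right)} \cos{\left(2 x + \frac{\pi}{3} \right)}}{12} + \frac{5 \sin{\left(2 x + \frac{\pi}{3} \right)} \cos{\left(\frac{x}{2} \right)}}{3}, which equals G'(x).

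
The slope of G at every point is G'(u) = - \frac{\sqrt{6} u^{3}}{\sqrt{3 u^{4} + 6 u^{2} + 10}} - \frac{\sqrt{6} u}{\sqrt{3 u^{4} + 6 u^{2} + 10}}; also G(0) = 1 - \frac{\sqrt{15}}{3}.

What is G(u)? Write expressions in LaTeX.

G(u) = \frac{- \sqrt{6} \sqrt{3 u^{4} + 6 u^{2} + 10} + 6}{6}

G'(u) matches the chain-rule pattern g'(h)*h' with inner function h(u) = \frac{u^{4}}{2} + u^{2} + \frac{5}{3}; substituting w = h(u) collapses the integral.
A general antiderivative is - \sqrt{\frac{u^{4}}{2} + u^{2} + \frac{5}{3}} + C.
The condition gives C = 1 - \frac{\sqrt{15}}{3} - (- \frac{\sqrt{15}}{3}) = 1.
So G(u) = \frac{- \sqrt{6} \sqrt{3 u^{4} + 6 u^{2} + 10} + 6}{6}.
Check: d/du[\frac{- \sqrt{6} \sqrt{3 u^{4} + 6 u^{2} + 10} + 6}{6}] = \frac{- \sqrt{6} u^{3} - \sqrt{6} u}{\sqrt{3 u^{4} + 6 u^{2} + 10}}, which equals G'(u).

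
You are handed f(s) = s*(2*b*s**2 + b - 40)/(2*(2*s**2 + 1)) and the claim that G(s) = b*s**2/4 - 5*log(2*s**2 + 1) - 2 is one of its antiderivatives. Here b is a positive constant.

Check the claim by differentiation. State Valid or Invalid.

d/ds[G] = (2*b*s**3 + b*s - 40*s)/(4*s**2 + 2)
This equals f(s) exactly, so the claim holds.

Valid - differentiating G returns exactly f.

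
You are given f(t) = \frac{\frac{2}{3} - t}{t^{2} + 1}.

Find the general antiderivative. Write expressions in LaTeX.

Check any antiderivative F(t) by computing F'(t) and comparing it with f(t).
Check: d/dt[\frac{- 3 \log{\left(t^{2} + 1 \right)} + 4 \operatorname{atan}{\left(t \right)}}{6}] = \frac{2 - 3 t}{3 t^{2} + 3}, which equals f(t).

F(t) = \frac{- 3 \log{\left(t^{2} + 1 \right)} + 4 \operatorname{atan}{\left(t \right)}}{6} + C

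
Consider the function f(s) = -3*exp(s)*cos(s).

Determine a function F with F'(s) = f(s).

Check any antiderivative F(s) by computing F'(s) and comparing it with f(s).
Check: d/ds[-3*exp(s)*sin(s)/2 - 3*exp(s)*cos(s)/2] = -3*exp(s)*cos(s) = f(s).

An antiderivative is F(s) = -3*exp(s)*sin(s)/2 - 3*exp(s)*cos(s)/2.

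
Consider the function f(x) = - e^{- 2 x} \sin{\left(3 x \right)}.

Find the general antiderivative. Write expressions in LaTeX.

For F(x) to be correct the identity F'(x) - f(x) = 0 must hold.
Check: d/dx[\frac{\left(2 \sin{\left(3 x \right)} + 3 \cos{\left(3 x \right)}\right) e^{- 2 x}}{13}] = - e^{- 2 x} \sin{\left(3 x \right)} = f(x).

F(x) = \frac{\left(2 \sin{\left(3 x \right)} + 3 \cos{\left(3 x \right)}\right) e^{- 2 x}}{13} + C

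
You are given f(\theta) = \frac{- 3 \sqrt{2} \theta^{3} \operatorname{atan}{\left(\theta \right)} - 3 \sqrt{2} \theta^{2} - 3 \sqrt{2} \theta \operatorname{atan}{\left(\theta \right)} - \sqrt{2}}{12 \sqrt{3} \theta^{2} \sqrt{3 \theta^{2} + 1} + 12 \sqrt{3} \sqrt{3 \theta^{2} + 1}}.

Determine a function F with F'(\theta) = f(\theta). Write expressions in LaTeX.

Recognize the product-rule pattern: f = u'v + uv' with u = - \frac{\sqrt{2 \theta^{2} + \frac{2}{3}}}{12}, v = \operatorname{atan}{\left(\theta \right)}, so integration by parts undoes it.
Check: d/d\theta[- \frac{\sqrt{6} \sqrt{3 \theta^{2} + 1} \operatorname{atan}{\left(\theta \right)}}{36}] = \frac{- 3 \sqrt{6} \theta^{3} \operatorname{atan}{\left(\theta \right)} - 3 \sqrt{6} \theta^{2} - 3 \sqrt{6} \theta \operatorname{atan}{\left(\theta \right)} - \sqrt{6}}{36 \theta^{2} \sqrt{3 \theta^{2} + 1} + 36 \sqrt{3 \theta^{2} + 1}}, which equals f(\theta).

An antiderivative is F(\theta) = - \frac{\sqrt{6} \sqrt{3 \theta^{2} + 1} \operatorname{atan}{\left(\theta \right)}}{36}.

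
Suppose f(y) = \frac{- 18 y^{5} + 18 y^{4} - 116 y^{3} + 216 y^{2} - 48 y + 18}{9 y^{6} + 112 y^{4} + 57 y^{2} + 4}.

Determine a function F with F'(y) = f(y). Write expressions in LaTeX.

An antiderivative is F(y) = - \frac{\log{\left(\frac{y^{4}}{3} + 4 y^{2} + \frac{1}{3} \right)}}{2} + 3 \operatorname{atan}{\left(\frac{3 y}{2} \right)}.

For F(y) to be correct the identity F'(y) - f(y) = 0 must hold.
Check: d/dy[- \frac{\log{\left(\frac{y^{4}}{3} + 4 y^{2} + \frac{1}{3} \right)}}{2} + 3 \operatorname{atan}{\left(\frac{3 y}{2} \right)}] = \frac{- 18 y^{5} + 18 y^{4} - 116 y^{3} + 216 y^{2} - 48 y + 18}{9 y^{6} + 112 y^{4} + 57 y^{2} + 4} = f(y).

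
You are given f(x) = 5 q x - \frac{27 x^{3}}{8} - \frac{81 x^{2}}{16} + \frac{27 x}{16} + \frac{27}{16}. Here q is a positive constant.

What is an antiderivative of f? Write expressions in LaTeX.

Integrate term by term and add the pieces.
Check: d/dx[- \frac{- 80 q x^{2} + 27 x^{4} + 54 x^{3} - 27 x^{2} - 54 x + 27}{32}] = 5 q x - \frac{27 x^{3}}{8} - \frac{81 x^{2}}{16} + \frac{27 x}{16} + \frac{27}{16} = f(x).

An antiderivative is F(x) = - \frac{- 80 q x^{2} + 27 x^{4} + 54 x^{3} - 27 x^{2} - 54 x + 27}{32}.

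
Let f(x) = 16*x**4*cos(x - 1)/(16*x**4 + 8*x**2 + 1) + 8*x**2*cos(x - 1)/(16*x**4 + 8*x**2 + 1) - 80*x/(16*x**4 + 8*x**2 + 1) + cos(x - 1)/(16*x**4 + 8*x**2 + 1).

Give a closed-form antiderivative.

Integrate term by term and add the pieces.
Check: d/dx[sin(x - 1) + 5/(2*x**2 + 1/2)] = (16*x**4*cos(x - 1) + 8*x**2*cos(x - 1) - 80*x + cos(x - 1))/(16*x**4 + 8*x**2 + 1), which equals f(x).

An antiderivative is F(x) = sin(x - 1) + 5/(2*x**2 + 1/2).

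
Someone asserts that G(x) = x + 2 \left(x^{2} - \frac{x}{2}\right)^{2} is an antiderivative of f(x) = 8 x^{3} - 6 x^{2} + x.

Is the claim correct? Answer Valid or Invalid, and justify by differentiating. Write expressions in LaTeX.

d/dx[G] = 8 x^{3} - 6 x^{2} + x + 1
d/dx[G] - f(x) = 1 != 0.

Invalid: d/dx[G] - f = 1, which is not 0.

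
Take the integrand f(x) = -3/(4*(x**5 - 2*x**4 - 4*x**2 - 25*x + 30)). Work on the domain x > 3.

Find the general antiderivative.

Factor the denominator (4*(x - 3)*(x - 1)*(x + 2)*(x**2 + 5)) and decompose: f = -(5*x + 8)/(504*(x**2 + 5)) - 1/(180*(x + 2)) + 1/(48*(x - 1)) - 3/(560*(x - 3)); each piece integrates to a log, atan, or power term.
Check: d/dx[-(27*log(x - 3) - 105*log(x - 1) + 28*log(x + 2) + 25*log(x**2 + 5) + 16*sqrt(5)*atan(sqrt(5)*x/5))/5040] = -3/(4*x**5 - 8*x**4 - 16*x**2 - 100*x + 120), which equals f(x).

F(x) = -(27*log(x - 3) - 105*log(x - 1) + 28*log(x + 2) + 25*log(x**2 + 5) + 16*sqrt(5)*atan(sqrt(5)*x/5))/5040 + C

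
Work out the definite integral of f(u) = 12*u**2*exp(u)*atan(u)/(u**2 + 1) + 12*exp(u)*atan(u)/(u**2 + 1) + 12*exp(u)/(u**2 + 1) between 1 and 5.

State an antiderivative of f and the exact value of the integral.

Recognize the product-rule pattern: f = v'r + vr' with v = 12*atan(u), r = exp(u), so integration by parts undoes it.
F(u) = 12*exp(u)*atan(u) is an antiderivative of f.
Check: d/du[12*exp(u)*atan(u)] = (12*u**2*exp(u)*atan(u) + 12*exp(u)*atan(u) + 12*exp(u))/(u**2 + 1), which equals f(u).
F(5) = 12*exp(5)*atan(5); F(1) = 3*exp(1)*pi.
Integral = F(5) - F(1) = -3*exp(1)*pi + 12*exp(5)*atan(5).

Antiderivative: F(u) = 12*exp(u)*atan(u); value = -3*exp(1)*pi + 12*exp(5)*atan(5)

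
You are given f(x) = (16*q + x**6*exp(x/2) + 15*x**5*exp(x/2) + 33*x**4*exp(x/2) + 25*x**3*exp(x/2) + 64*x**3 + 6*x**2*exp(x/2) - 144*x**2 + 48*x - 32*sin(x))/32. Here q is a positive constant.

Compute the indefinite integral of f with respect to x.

Since d/dx undoes antidifferentiation here, F'(x) = f(x) is required of F(x).
Check: d/dx[q*x/2 + x**6*exp(x/2)/16 + 3*x**5*exp(x/2)/16 + 3*x**4*exp(x/2)/16 + x**4/2 + x**3*exp(x/2)/16 - 3*x**3/2 + 3*x**2/4 + cos(x)] = q/2 + x**6*exp(x/2)/32 + 15*x**5*exp(x/2)/32 + 33*x**4*exp(x/2)/32 + 25*x**3*exp(x/2)/32 + 2*x**3 + 3*x**2*exp(x/2)/16 - 9*x**2/2 + 3*x/2 - sin(x), which equals f(x).

F(x) = q*x/2 + x**6*exp(x/2)/16 + 3*x**5*exp(x/2)/16 + 3*x**4*exp(x/2)/16 + x**4/2 + x**3*exp(x/2)/16 - 3*x**3/2 + 3*x**2/4 + cos(x) + C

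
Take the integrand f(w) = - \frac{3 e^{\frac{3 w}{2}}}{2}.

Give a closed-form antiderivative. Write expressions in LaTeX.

An antiderivative F(w) passes only if d/dw[F] lands on f(w) exactly.
Check: d/dw[- e^{\frac{3 w}{2}}] = - \frac{3 e^{\frac{3 w}{2}}}{2} = f(w).

An antiderivative is F(w) = - e^{\frac{3 w}{2}}.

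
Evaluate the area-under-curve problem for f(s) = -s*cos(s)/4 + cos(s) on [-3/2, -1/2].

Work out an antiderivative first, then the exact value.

Antiderivative: F(s) = -s*sin(s)/4 + sin(s) - cos(s)/4; value = -9*sin(1/2)/8 - cos(1/2)/4 + cos(3/2)/4 + 11*sin(3/2)/8

Integrate term by term and add the pieces.
F(s) = -s*sin(s)/4 + sin(s) - cos(s)/4 is an antiderivative of f.
Check: d/ds[-s*sin(s)/4 + sin(s) - cos(s)/4] = -s*cos(s)/4 + cos(s) = f(s).
F(-1/2) = -9*sin(1/2)/8 - cos(1/2)/4; F(-3/2) = -11*sin(3/2)/8 - cos(3/2)/4.
Integral = F(-1/2) - F(-3/2) = -9*sin(1/2)/8 - cos(1/2)/4 + cos(3/2)/4 + 11*sin(3/2)/8.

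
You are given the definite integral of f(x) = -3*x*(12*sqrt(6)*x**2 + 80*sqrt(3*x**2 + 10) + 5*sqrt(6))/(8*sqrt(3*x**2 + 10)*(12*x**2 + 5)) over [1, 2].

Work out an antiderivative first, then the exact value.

For F(x) to be correct the identity F'(x) - f(x) = 0 must hold.
F(x) = -sqrt(6)*sqrt(3*x**2 + 10)/8 - 5*log(4*x**2 + 5/3)/4 is an antiderivative of f.
Check: d/dx[-sqrt(6)*sqrt(3*x**2 + 10)/8 - 5*log(4*x**2 + 5/3)/4] = (-36*sqrt(6)*x**3 - 240*x*sqrt(3*x**2 + 10) - 15*sqrt(6)*x)/(96*x**2*sqrt(3*x**2 + 10) + 40*sqrt(3*x**2 + 10)), which equals f(x).
F(2) = -5*log(53/3)/4 - sqrt(33)/4; F(1) = -5*log(17/3)/4 - sqrt(78)/8.
Integral = F(2) - F(1) = -5*log(53/3)/4 - sqrt(33)/4 + sqrt(78)/8 + 5*log(17/3)/4.

Antiderivative: F(x) = -sqrt(6)*sqrt(3*x**2 + 10)/8 - 5*log(4*x**2 + 5/3)/4; value = -5*log(53/3)/4 - sqrt(33)/4 + sqrt(78)/8 + 5*log(17/3)/4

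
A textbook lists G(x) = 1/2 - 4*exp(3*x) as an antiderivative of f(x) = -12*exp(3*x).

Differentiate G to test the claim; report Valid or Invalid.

d/dx[G] = -12*exp(3*x)
This equals f(x) exactly, so the claim holds.

Valid - the claim checks out under differentiation.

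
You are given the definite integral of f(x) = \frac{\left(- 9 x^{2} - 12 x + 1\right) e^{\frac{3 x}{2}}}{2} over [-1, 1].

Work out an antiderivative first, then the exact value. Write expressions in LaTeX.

Recognize the product-rule pattern: f = u'v + uv' with u = \frac{1}{3} - 3 x^{2}, v = e^{\frac{3 x}{2}}, so integration by parts undoes it.
F(x) = \left(\frac{1}{3} - 3 x^{2}\right) e^{\frac{3 x}{2}} is an antiderivative of f.
Check: d/dx[\left(\frac{1}{3} - 3 x^{2}\right) e^{\frac{3 x}{2}}] = - \frac{9 x^{2} e^{\frac{3 x}{2}}}{2} - 6 x e^{\frac{3 x}{2}} + \frac{e^{\frac{3 x}{2}}}{2}, which equals f(x).
F(1) = - \frac{8 e^{\frac{3}{2}}}{3}; F(-1) = - \frac{8}{3 e^{\frac{3}{2}}}.
Integral = F(1) - F(-1) = - \frac{8 e^{\frac{3}{2}}}{3} + \frac{8}{3 e^{\frac{3}{2}}}.

Antiderivative: F(x) = \left(\frac{1}{3} - 3 x^{2}\right) e^{\frac{3 x}{2}}; value = - \frac{8 e^{\frac{3}{2}}}{3} + \frac{8}{3 e^{\frac{3}{2}}}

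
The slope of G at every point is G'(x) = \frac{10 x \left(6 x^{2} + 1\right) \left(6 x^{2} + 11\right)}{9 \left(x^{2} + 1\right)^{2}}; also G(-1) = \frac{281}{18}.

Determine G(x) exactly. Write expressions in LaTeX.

Recognize the product-rule pattern: G'(x) = u'v + uv' with u = \frac{20}{9 \left(x^{2} + 1\right)}, v = \left(3 x^{2} + \frac{1}{2}\right)^{2}, so integration by parts undoes it.
A general antiderivative is \frac{20 \left(3 x^{2} + \frac{1}{2}\right)^{2}}{9 \left(x^{2} + 1\right)} + C.
The condition gives C = \frac{281}{18} - (\frac{245}{18}) = 2.
So G(x) = \frac{18 x^{2} + 5 \left(6 x^{2} + 1\right)^{2} + 18}{9 \left(x^{2} + 1\right)}.
Check: d/dx[\frac{18 x^{2} + 5 \left(6 x^{2} + 1\right)^{2} + 18}{9 \left(x^{2} + 1\right)}] = \frac{360 x^{5} + 720 x^{3} + 110 x}{9 x^{4} + 18 x^{2} + 9}, which equals G'(x).

G(x) = \frac{18 x^{2} + 5 \left(6 x^{2} + 1\right)^{2} + 18}{9 \left(x^{2} + 1\right)}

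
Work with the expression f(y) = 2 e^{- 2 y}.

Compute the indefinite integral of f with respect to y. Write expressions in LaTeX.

F(y) = - e^{- 2 y} + C

Differentiate the proposed F(y) back; it has to land on f(y) exactly.
Check: d/dy[- e^{- 2 y}] = 2 e^{- 2 y} = f(y).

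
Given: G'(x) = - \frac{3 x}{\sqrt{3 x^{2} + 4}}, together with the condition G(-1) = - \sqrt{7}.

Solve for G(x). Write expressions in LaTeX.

The substitution u = 3 x^{2} + 4 works: G'(x) is exactly (dG/du)*(du/dx) for that inner function.
A general antiderivative is - \sqrt{3 x^{2} + 4} + C.
The condition gives C = - \sqrt{7} - (- \sqrt{7}) = 0.
So G(x) = - \sqrt{3 x^{2} + 4}.
Check: d/dx[- \sqrt{3 x^{2} + 4}] = - \frac{3 x}{\sqrt{3 x^{2} + 4}} = G'(x).

G(x) = - \sqrt{3 x^{2} + 4}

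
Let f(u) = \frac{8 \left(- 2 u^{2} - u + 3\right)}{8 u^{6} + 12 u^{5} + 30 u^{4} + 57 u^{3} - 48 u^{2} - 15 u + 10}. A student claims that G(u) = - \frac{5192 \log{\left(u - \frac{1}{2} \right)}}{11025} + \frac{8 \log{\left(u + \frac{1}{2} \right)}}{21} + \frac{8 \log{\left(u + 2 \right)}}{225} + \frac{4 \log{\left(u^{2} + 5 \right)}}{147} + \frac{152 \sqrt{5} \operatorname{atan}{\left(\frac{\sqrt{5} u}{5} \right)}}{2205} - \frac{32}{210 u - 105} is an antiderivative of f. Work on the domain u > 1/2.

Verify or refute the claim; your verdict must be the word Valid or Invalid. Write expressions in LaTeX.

Valid. The derivative of G reproduces f.

d/du[G] = \frac{- 16 u^{2} - 8 u + 24}{8 u^{6} + 12 u^{5} + 30 u^{4} + 57 u^{3} - 48 u^{2} - 15 u + 10}
This equals f(u) exactly, so the claim holds.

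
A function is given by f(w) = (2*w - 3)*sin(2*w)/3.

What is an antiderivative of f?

An antiderivative is F(w) = -w*cos(2*w)/3 + sin(2*w)/6 + cos(2*w)/2.

An antiderivative F(w) passes only if d/dw[F] lands on f(w) exactly.
Check: d/dw[-w*cos(2*w)/3 + sin(2*w)/6 + cos(2*w)/2] = 2*w*sin(2*w)/3 - sin(2*w), which equals f(w).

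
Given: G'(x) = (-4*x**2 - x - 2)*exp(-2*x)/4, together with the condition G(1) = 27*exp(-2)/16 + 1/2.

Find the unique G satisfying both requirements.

G(x) = (8*x**2 + 10*x + 8*exp(2*x) + 9)*exp(-2*x)/16

G'(x) has the shape u'v + uv' for u = x**2/2 + 5*x/8 + 9/16 and v = exp(-2*x) — it is the derivative of the product u*v.
A general antiderivative is (8*x**2 + 10*x + 9)*exp(-2*x)/16 + C.
The condition gives C = 27*exp(-2)/16 + 1/2 - (27*exp(-2)/16) = 1/2.
So G(x) = (8*x**2 + 10*x + 8*exp(2*x) + 9)*exp(-2*x)/16.
Check: d/dx[(8*x**2 + 10*x + 8*exp(2*x) + 9)*exp(-2*x)/16] = (-4*x**2 - x - 2)*exp(-2*x)/4 = G'(x).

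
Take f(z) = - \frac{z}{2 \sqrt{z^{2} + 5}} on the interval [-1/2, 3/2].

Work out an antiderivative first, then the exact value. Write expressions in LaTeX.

f matches the chain-rule pattern g'(h)*h' with inner function h(z) = z^{2} + 5; substituting u = h(z) collapses the integral.
F(z) = - \frac{\sqrt{z^{2} + 5}}{2} is an antiderivative of f.
Check: d/dz[- \frac{\sqrt{z^{2} + 5}}{2}] = - \frac{z}{2 \sqrt{z^{2} + 5}} = f(z).
F(3/2) = - \frac{\sqrt{29}}{4}; F(-1/2) = - \frac{\sqrt{21}}{4}.
Integral = F(3/2) - F(-1/2) = - \frac{\sqrt{29}}{4} + \frac{\sqrt{21}}{4}.

Antiderivative: F(z) = - \frac{\sqrt{z^{2} + 5}}{2}; value = - \frac{\sqrt{29}}{4} + \frac{\sqrt{21}}{4}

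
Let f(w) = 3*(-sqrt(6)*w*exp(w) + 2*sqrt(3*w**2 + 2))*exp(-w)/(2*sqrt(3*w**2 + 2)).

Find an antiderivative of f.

An antiderivative is F(w) = -(sqrt(6)*sqrt(3*w**2 + 2)*exp(w) + 6)*exp(-w)/2.

Any candidate F(w) must reproduce f(w) exactly when differentiated.
Check: d/dw[-(sqrt(6)*sqrt(3*w**2 + 2)*exp(w) + 6)*exp(-w)/2] = (-3*sqrt(6)*w*exp(w) + 6*sqrt(3*w**2 + 2))*exp(-w)/(2*sqrt(3*w**2 + 2)), which equals f(w).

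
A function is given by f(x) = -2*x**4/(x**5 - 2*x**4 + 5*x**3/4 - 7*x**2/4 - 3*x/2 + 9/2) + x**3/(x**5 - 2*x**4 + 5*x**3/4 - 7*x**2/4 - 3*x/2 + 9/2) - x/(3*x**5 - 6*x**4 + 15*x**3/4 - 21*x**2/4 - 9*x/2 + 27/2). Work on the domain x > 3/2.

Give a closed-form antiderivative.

The denominator factors as 3*(x + 1)*(2*x - 3)**2*(x**2 + 2); partial fractions split f into directly integrable pieces: -4*(439*x + 446)/(2601*(x**2 + 2)) - 51268/(21675*(2*x - 3)) - 232/(85*(2*x - 3)**2) - 32/(225*(x + 1)).
Check: d/dx[-2*(76902*x*log(x - 3/2) + 9248*x*log(x + 1) + 21950*x*log(x**2 + 2) + 22300*sqrt(2)*x*atan(sqrt(2)*x/2) - 115353*log(x - 3/2) - 13872*log(x + 1) - 32925*log(x**2 + 2) - 33450*sqrt(2)*atan(sqrt(2)*x/2) - 44370)/(65025*(2*x - 3))] = (-24*x**4 + 12*x**3 - 4*x)/(12*x**5 - 24*x**4 + 15*x**3 - 21*x**2 - 18*x + 54), which equals f(x).

An antiderivative is F(x) = -2*(76902*x*log(x - 3/2) + 9248*x*log(x + 1) + 21950*x*log(x**2 + 2) + 22300*sqrt(2)*x*atan(sqrt(2)*x/2) - 115353*log(x - 3/2) - 13872*log(x + 1) - 32925*log(x**2 + 2) - 33450*sqrt(2)*atan(sqrt(2)*x/2) - 44370)/(65025*(2*x - 3)).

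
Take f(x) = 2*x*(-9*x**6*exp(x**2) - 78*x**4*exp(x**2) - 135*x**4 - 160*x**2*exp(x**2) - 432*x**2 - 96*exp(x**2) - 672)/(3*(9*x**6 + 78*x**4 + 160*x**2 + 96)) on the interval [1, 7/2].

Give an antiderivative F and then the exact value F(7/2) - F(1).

Antiderivative: F(x) = -exp(x**2)/3 - 5*log(x**2/2 + 3) + 4/(3*x**2/2 + 2); value = -exp(49/4)/3 - 5*log(73/8) - 1080/1141 + exp(1)/3 + 5*log(7/2)

A candidate is checked by its d/dx: the result must match f(x).
F(x) = -exp(x**2)/3 - 5*log(x**2/2 + 3) + 4/(3*x**2/2 + 2) is an antiderivative of f.
Check: d/dx[-exp(x**2)/3 - 5*log(x**2/2 + 3) + 4/(3*x**2/2 + 2)] = (-18*x**7*exp(x**2) - 156*x**5*exp(x**2) - 270*x**5 - 320*x**3*exp(x**2) - 864*x**3 - 192*x*exp(x**2) - 1344*x)/(27*x**6 + 234*x**4 + 480*x**2 + 288), which equals f(x).
F(7/2) = -exp(49/4)/3 - 5*log(73/8) + 32/163; F(1) = -5*log(7/2) - exp(1)/3 + 8/7.
Integral = F(7/2) - F(1) = -exp(49/4)/3 - 5*log(73/8) - 1080/1141 + exp(1)/3 + 5*log(7/2).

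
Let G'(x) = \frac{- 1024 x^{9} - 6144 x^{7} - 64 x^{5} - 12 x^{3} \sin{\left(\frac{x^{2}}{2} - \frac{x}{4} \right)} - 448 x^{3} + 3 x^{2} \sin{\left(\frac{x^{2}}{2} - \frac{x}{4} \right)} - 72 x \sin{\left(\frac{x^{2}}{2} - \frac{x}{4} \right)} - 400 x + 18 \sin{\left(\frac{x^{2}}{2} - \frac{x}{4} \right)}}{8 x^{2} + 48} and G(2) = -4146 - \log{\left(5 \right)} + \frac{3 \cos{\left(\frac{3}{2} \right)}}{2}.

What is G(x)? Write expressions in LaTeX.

A candidate passes only if d/dx[G] lands on the given G'(x) exactly.
A general antiderivative is - 16 x^{8} - 2 \left(- x^{2} - 1\right)^{2} - \log{\left(\frac{x^{2}}{2} + 3 \right)} + \frac{3 \cos{\left(\frac{x^{2}}{2} - \frac{x}{4} \right)}}{2} + C.
The condition gives C = -4146 - \log{\left(5 \right)} + \frac{3 \cos{\left(\frac{3}{2} \right)}}{2} - (-4146 - \log{\left(5 \right)} + \frac{3 \cos{\left(\frac{3}{2} \right)}}{2}) = 0.
So G(x) = - 16 x^{8} - 2 x^{4} - 4 x^{2} - \log{\left(\frac{x^{2}}{2} + 3 \right)} + \frac{3 \cos{\left(\frac{x^{2}}{2} - \frac{x}{4} \right)}}{2} - 2.
Check: d/dx[- 16 x^{8} - 2 x^{4} - 4 x^{2} - \log{\left(\frac{x^{2}}{2} + 3 \right)} + \frac{3 \cos{\left(\frac{x^{2}}{2} - \frac{x}{4} \right)}}{2} - 2] = \frac{- 1024 x^{9} - 6144 x^{7} - 64 x^{5} - 12 x^{3} \sin{\left(\frac{x^{2}}{2} - \frac{x}{4} \right)} - 448 x^{3} + 3 x^{2} \sin{\left(\frac{x^{2}}{2} - \frac{x}{4} \right)} - 72 x \sin{\left(\frac{x^{2}}{2} - \frac{x}{4} \right)} - 400 x + 18 \sin{\left(\frac{x^{2}}{2} - \frac{x}{4} \right)}}{8 x^{2} + 48} = G'(x).

G(x) = - 16 x^{8} - 2 x^{4} - 4 x^{2} - \log{\left(\frac{x^{2}}{2} + 3 \right)} + \frac{3 \cos{\left(\frac{x^{2}}{2} - \frac{x}{4} \right)}}{2} - 2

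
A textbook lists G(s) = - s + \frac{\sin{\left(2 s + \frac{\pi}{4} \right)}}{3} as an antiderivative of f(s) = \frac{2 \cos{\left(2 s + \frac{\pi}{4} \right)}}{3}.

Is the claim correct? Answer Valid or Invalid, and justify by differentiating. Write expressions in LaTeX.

Invalid: d/ds[G] - f = -1, which is not 0.

d/ds[G] = \frac{2 \cos{\left(2 s + \frac{\pi}{4} \right)}}{3} - 1
d/ds[G] - f(s) = -1 != 0.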